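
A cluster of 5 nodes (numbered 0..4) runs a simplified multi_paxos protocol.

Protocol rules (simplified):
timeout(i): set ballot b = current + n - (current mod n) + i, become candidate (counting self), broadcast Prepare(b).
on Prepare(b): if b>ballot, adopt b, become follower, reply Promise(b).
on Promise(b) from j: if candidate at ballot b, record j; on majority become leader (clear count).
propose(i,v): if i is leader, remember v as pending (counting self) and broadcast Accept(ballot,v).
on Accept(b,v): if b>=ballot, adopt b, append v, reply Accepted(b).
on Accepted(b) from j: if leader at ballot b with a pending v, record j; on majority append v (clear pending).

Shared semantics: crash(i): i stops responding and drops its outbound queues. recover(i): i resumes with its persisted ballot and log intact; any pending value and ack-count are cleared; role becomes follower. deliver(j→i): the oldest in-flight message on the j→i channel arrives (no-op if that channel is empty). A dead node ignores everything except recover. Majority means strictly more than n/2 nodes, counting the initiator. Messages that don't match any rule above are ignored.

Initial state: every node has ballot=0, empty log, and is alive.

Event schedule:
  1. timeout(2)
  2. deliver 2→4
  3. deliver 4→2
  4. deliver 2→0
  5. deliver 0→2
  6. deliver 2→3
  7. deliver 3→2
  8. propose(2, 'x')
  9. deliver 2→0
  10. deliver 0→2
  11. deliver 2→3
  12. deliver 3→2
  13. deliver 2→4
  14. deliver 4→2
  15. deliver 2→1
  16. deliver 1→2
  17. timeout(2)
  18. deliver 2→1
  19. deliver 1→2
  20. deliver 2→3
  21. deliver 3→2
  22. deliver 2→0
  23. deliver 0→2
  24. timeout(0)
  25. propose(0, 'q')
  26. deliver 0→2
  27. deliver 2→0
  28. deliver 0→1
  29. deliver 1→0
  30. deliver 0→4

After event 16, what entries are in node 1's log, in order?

step 1 timeout(2): 2={cand,b=7,log=-}
step 2 deliver 2→4: 4={foll,b=7,log=-}
step 3 deliver 4→2: —
step 4 deliver 2→0: 0={foll,b=7,log=-}
step 5 deliver 0→2: 2={lead,b=7,log=-}
step 6 deliver 2→3: 3={foll,b=7,log=-}
step 7 deliver 3→2: —
step 8 propose(2,'x'): —
step 9 deliver 2→0: 0={foll,b=7,log=x}
step 10 deliver 0→2: —
step 11 deliver 2→3: 3={foll,b=7,log=x}
step 12 deliver 3→2: 2={lead,b=7,log=x}
step 13 deliver 2→4: 4={foll,b=7,log=x}
step 14 deliver 4→2: —
step 15 deliver 2→1: 1={foll,b=7,log=-}
step 16 deliver 1→2: —

empty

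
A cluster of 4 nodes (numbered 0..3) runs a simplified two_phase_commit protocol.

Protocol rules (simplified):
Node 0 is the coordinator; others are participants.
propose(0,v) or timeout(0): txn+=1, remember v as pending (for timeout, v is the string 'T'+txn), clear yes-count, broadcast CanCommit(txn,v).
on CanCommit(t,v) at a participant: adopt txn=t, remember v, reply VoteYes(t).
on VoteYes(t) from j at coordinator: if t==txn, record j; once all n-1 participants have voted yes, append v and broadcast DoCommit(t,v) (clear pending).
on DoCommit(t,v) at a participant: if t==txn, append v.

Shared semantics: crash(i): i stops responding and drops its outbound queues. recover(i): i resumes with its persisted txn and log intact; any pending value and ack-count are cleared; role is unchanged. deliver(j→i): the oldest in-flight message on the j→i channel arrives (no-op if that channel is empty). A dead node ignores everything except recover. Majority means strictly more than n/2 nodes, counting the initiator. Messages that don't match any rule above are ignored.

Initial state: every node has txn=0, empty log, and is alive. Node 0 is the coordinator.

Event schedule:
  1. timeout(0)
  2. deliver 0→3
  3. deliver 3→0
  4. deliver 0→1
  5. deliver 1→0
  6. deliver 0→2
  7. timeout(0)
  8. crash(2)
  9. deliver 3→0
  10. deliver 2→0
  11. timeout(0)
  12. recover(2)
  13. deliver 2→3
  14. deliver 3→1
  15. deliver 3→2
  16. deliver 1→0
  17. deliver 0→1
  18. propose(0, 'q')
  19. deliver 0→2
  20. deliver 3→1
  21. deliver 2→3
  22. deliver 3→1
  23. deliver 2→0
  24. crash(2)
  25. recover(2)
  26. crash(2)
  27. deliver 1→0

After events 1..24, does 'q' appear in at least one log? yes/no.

no

[1] timeout(0) → N0(coor t1 [-])
[2] deliver 0→3 → N3(part t1 [-])
[3] deliver 3→0 → ∅
[4] deliver 0→1 → N1(part t1 [-])
[5] deliver 1→0 → ∅
[6] deliver 0→2 → N2(part t1 [-])
[7] timeout(0) → N0(coor t2 [-])
[8] crash(2) → N2(✗part t1 [-])
[9] deliver 3→0 → ∅
[10] deliver 2→0 → ∅
[11] timeout(0) → N0(coor t3 [-])
[12] recover(2) → N2(part t1 [-])
[13] deliver 2→3 → ∅
[14] deliver 3→1 → ∅
[15] deliver 3→2 → ∅
[16] deliver 1→0 → ∅
[17] deliver 0→1 → N1(part t2 [-])
[18] propose(0,'q') → N0(coor t4 [-])
[19] deliver 0→2 → N2(part t2 [-])
[20] deliver 3→1 → ∅
[21] deliver 2→3 → ∅
[22] deliver 3→1 → ∅
[23] deliver 2→0 → ∅
[24] crash(2) → N2(✗part t2 [-])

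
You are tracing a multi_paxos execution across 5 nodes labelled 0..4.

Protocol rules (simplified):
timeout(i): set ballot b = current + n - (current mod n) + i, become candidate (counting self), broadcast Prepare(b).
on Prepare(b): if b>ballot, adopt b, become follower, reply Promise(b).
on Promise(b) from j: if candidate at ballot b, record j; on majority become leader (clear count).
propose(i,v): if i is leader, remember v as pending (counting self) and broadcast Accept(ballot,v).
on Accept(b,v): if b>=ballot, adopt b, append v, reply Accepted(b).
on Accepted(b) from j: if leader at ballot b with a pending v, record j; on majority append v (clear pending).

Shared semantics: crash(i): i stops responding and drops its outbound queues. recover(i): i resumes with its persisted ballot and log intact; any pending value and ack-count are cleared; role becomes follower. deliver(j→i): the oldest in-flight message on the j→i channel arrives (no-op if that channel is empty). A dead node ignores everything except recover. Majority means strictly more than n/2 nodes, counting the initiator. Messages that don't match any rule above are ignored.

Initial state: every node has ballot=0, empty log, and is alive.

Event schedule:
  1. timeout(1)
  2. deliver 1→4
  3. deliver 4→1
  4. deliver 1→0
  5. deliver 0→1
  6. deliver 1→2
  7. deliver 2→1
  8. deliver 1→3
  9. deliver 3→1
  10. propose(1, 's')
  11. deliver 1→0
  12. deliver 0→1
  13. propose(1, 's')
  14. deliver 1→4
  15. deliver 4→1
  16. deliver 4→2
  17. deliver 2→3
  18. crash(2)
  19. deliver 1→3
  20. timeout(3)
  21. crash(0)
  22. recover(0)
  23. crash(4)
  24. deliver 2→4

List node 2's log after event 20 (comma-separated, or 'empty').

empty

1. timeout(1):  <1:cand b6 ->
2. deliver 1→4:  <4:foll b6 ->
3. deliver 4→1:  nop
4. deliver 1→0:  <0:foll b6 ->
5. deliver 0→1:  <1:lead b6 ->
6. deliver 1→2:  <2:foll b6 ->
7. deliver 2→1:  nop
8. deliver 1→3:  <3:foll b6 ->
9. deliver 3→1:  nop
10. propose(1,'s'):  nop
11. deliver 1→0:  <0:foll b6 s>
12. deliver 0→1:  nop
13. propose(1,'s'):  nop
14. deliver 1→4:  <4:foll b6 s>
15. deliver 4→1:  nop
16. deliver 4→2:  nop
17. deliver 2→3:  nop
18. crash(2):  <2:✗foll b6 ->
19. deliver 1→3:  <3:foll b6 s>
20. timeout(3):  <3:cand b13 s>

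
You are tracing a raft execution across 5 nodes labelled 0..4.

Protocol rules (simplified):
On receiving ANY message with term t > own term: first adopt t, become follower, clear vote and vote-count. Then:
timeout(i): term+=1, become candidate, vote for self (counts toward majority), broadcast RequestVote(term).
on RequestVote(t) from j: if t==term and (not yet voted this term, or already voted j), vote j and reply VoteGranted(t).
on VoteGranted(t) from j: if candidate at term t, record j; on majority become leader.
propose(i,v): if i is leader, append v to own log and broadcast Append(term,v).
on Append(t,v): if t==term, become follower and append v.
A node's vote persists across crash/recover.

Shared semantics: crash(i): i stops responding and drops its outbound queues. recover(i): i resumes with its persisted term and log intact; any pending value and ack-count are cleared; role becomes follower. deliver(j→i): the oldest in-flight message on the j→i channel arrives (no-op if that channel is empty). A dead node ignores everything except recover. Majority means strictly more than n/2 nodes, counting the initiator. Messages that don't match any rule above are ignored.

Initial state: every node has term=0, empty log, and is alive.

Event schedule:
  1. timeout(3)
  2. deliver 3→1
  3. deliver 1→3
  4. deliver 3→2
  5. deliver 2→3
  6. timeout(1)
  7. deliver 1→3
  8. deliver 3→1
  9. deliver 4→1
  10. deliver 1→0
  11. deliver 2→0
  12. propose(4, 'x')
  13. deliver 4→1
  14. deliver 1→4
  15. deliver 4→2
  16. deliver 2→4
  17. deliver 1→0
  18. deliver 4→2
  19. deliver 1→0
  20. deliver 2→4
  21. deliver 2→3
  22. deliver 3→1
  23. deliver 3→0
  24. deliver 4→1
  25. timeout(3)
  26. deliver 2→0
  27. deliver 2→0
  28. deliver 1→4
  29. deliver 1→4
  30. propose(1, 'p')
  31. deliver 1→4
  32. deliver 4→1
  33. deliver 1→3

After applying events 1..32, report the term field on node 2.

after 1 — timeout(3): n3:cand/t1/[-]
after 2 — deliver 3→1: n1:foll/t1/[-]
after 3 — deliver 1→3: ·
after 4 — deliver 3→2: n2:foll/t1/[-]
after 5 — deliver 2→3: n3:lead/t1/[-]
after 6 — timeout(1): n1:cand/t2/[-]
after 7 — deliver 1→3: n3:foll/t2/[-]
after 8 — deliver 3→1: ·
after 9 — deliver 4→1: ·
after 10 — deliver 1→0: n0:foll/t2/[-]
after 11 — deliver 2→0: ·
after 12 — propose(4,'x'): ·
after 13 — deliver 4→1: ·
after 14 — deliver 1→4: n4:foll/t2/[-]
after 15 — deliver 4→2: ·
after 16 — deliver 2→4: ·
after 17 — deliver 1→0: ·
after 18 — deliver 4→2: ·
after 19 — deliver 1→0: ·
after 20 — deliver 2→4: ·
after 21 — deliver 2→3: ·
after 22 — deliver 3→1: ·
after 23 — deliver 3→0: ·
after 24 — deliver 4→1: n1:lead/t2/[-]
after 25 — timeout(3): n3:cand/t3/[-]
after 26 — deliver 2→0: ·
after 27 — deliver 2→0: ·
after 28 — deliver 1→4: ·
after 29 — deliver 1→4: ·
after 30 — propose(1,'p'): n1:lead/t2/[p]
after 31 — deliver 1→4: n4:foll/t2/[p]
after 32 — deliver 4→1: ·

1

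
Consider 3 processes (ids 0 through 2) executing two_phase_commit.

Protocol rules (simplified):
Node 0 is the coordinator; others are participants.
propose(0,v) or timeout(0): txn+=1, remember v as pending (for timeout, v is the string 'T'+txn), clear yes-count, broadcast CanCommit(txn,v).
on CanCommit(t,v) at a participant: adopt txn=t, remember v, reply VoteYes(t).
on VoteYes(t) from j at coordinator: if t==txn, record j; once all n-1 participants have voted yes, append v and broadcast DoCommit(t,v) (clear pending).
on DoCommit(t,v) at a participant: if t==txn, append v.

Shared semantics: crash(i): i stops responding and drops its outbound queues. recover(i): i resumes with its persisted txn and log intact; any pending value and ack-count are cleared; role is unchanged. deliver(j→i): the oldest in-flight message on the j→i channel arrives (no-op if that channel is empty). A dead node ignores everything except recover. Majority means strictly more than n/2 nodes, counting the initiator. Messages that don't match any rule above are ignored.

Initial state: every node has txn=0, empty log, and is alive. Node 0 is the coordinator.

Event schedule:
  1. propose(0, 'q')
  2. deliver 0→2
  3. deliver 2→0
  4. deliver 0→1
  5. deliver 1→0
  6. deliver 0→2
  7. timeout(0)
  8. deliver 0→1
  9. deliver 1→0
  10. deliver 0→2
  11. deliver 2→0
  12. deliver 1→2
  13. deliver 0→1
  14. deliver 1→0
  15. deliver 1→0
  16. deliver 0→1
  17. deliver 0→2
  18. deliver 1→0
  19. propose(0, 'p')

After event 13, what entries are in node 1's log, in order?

q

step 1 propose(0,'q'): 0={coor,t=1,log=-}
step 2 deliver 0→2: 2={part,t=1,log=-}
step 3 deliver 2→0: —
step 4 deliver 0→1: 1={part,t=1,log=-}
step 5 deliver 1→0: 0={coor,t=1,log=q}
step 6 deliver 0→2: 2={part,t=1,log=q}
step 7 timeout(0): 0={coor,t=2,log=q}
step 8 deliver 0→1: 1={part,t=1,log=q}
step 9 deliver 1→0: —
step 10 deliver 0→2: 2={part,t=2,log=q}
step 11 deliver 2→0: —
step 12 deliver 1→2: —
step 13 deliver 0→1: 1={part,t=2,log=q}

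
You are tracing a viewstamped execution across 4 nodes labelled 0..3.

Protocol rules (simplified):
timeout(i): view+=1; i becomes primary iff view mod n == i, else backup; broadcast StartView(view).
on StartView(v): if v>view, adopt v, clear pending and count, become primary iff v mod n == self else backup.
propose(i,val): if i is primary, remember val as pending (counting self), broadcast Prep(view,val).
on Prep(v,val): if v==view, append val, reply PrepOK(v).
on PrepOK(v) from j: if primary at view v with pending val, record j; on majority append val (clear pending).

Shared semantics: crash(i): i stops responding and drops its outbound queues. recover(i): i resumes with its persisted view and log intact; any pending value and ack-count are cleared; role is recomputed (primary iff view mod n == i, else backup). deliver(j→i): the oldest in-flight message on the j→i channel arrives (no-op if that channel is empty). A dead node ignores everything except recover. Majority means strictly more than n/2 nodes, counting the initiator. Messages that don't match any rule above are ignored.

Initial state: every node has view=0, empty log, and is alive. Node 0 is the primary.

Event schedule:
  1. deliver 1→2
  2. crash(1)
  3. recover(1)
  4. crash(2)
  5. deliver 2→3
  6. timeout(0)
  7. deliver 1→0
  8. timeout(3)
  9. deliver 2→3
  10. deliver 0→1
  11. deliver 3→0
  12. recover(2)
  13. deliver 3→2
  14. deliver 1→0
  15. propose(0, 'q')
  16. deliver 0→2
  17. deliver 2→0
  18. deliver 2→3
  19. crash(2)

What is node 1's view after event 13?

after 1 — deliver 1→2: ·
after 2 — crash(1): n1:✗back/v0/[-]
after 3 — recover(1): n1:back/v0/[-]
after 4 — crash(2): n2:✗back/v0/[-]
after 5 — deliver 2→3: ·
after 6 — timeout(0): n0:back/v1/[-]
after 7 — deliver 1→0: ·
after 8 — timeout(3): n3:back/v1/[-]
after 9 — deliver 2→3: ·
after 10 — deliver 0→1: n1:prim/v1/[-]
after 11 — deliver 3→0: ·
after 12 — recover(2): n2:back/v0/[-]
after 13 — deliver 3→2: n2:back/v1/[-]

1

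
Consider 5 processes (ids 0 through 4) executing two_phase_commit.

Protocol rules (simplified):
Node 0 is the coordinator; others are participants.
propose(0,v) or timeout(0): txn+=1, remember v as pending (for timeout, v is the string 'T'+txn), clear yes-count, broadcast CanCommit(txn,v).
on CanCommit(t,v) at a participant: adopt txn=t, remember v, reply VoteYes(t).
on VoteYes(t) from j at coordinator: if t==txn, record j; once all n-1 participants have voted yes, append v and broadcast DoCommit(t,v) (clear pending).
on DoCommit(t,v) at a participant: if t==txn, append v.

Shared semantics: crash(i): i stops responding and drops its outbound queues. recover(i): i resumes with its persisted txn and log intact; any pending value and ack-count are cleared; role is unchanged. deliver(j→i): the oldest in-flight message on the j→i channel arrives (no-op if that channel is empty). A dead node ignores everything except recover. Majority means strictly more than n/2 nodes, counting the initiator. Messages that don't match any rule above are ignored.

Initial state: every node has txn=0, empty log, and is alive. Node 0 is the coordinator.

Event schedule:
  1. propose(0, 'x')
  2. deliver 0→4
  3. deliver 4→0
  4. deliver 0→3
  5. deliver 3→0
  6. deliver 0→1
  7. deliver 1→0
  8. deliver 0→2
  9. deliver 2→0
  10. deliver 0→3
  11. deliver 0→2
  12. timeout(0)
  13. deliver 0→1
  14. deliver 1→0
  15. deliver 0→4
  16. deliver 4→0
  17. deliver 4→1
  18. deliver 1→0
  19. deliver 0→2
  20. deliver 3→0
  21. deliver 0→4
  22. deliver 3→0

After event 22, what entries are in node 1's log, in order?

1. propose(0,'x'):  <0:coor t1 ->
2. deliver 0→4:  <4:part t1 ->
3. deliver 4→0:  nop
4. deliver 0→3:  <3:part t1 ->
5. deliver 3→0:  nop
6. deliver 0→1:  <1:part t1 ->
7. deliver 1→0:  nop
8. deliver 0→2:  <2:part t1 ->
9. deliver 2→0:  <0:coor t1 x>
10. deliver 0→3:  <3:part t1 x>
11. deliver 0→2:  <2:part t1 x>
12. timeout(0):  <0:coor t2 x>
13. deliver 0→1:  <1:part t1 x>
14. deliver 1→0:  nop
15. deliver 0→4:  <4:part t1 x>
16. deliver 4→0:  nop
17. deliver 4→1:  nop
18. deliver 1→0:  nop
19. deliver 0→2:  <2:part t2 x>
20. deliver 3→0:  nop
21. deliver 0→4:  <4:part t2 x>
22. deliver 3→0:  nop

x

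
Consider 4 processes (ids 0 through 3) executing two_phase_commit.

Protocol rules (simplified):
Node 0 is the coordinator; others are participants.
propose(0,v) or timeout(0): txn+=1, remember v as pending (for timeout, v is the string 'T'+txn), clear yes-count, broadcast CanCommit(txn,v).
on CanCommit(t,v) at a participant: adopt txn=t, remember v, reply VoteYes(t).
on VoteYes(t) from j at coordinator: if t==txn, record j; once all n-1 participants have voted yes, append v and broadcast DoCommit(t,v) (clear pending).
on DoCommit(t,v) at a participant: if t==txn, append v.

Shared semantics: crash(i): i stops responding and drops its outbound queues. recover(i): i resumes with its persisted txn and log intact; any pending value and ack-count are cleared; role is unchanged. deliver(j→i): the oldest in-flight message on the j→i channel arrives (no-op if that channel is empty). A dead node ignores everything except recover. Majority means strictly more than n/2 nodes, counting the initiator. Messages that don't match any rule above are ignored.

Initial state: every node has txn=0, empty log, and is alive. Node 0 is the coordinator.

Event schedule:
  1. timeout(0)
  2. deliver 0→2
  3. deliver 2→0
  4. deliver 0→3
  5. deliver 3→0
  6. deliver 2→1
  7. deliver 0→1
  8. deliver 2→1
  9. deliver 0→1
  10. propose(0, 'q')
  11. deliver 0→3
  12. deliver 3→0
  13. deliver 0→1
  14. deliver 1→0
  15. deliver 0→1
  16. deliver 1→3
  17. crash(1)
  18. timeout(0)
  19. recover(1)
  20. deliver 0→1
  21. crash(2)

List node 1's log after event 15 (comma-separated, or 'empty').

step 1 timeout(0): 0={coor,t=1,log=-}
step 2 deliver 0→2: 2={part,t=1,log=-}
step 3 deliver 2→0: —
step 4 deliver 0→3: 3={part,t=1,log=-}
step 5 deliver 3→0: —
step 6 deliver 2→1: —
step 7 deliver 0→1: 1={part,t=1,log=-}
step 8 deliver 2→1: —
step 9 deliver 0→1: —
step 10 propose(0,'q'): 0={coor,t=2,log=-}
step 11 deliver 0→3: 3={part,t=2,log=-}
step 12 deliver 3→0: —
step 13 deliver 0→1: 1={part,t=2,log=-}
step 14 deliver 1→0: —
step 15 deliver 0→1: —

empty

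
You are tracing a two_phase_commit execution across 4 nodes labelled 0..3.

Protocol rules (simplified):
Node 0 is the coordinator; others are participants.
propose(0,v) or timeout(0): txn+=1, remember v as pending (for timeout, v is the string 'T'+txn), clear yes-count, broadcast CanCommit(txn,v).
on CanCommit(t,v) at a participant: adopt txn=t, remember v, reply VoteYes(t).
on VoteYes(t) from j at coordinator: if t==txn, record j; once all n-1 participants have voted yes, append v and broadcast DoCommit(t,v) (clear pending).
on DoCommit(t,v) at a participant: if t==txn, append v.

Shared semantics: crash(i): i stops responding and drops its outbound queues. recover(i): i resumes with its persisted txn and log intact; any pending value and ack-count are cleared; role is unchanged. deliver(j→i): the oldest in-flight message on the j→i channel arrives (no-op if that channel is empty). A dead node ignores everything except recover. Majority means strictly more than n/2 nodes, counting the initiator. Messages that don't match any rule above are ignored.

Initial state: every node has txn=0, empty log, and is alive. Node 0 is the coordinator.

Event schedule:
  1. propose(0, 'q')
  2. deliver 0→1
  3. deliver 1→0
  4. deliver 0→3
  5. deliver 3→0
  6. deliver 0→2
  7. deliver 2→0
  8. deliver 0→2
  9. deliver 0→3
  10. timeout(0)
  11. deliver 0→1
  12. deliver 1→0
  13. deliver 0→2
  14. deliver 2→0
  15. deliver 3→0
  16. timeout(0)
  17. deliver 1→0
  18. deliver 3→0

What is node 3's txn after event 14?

1

[1] propose(0,'q') → N0(coor t1 [-])
[2] deliver 0→1 → N1(part t1 [-])
[3] deliver 1→0 → ∅
[4] deliver 0→3 → N3(part t1 [-])
[5] deliver 3→0 → ∅
[6] deliver 0→2 → N2(part t1 [-])
[7] deliver 2→0 → N0(coor t1 [q])
[8] deliver 0→2 → N2(part t1 [q])
[9] deliver 0→3 → N3(part t1 [q])
[10] timeout(0) → N0(coor t2 [q])
[11] deliver 0→1 → N1(part t1 [q])
[12] deliver 1→0 → ∅
[13] deliver 0→2 → N2(part t2 [q])
[14] deliver 2→0 → ∅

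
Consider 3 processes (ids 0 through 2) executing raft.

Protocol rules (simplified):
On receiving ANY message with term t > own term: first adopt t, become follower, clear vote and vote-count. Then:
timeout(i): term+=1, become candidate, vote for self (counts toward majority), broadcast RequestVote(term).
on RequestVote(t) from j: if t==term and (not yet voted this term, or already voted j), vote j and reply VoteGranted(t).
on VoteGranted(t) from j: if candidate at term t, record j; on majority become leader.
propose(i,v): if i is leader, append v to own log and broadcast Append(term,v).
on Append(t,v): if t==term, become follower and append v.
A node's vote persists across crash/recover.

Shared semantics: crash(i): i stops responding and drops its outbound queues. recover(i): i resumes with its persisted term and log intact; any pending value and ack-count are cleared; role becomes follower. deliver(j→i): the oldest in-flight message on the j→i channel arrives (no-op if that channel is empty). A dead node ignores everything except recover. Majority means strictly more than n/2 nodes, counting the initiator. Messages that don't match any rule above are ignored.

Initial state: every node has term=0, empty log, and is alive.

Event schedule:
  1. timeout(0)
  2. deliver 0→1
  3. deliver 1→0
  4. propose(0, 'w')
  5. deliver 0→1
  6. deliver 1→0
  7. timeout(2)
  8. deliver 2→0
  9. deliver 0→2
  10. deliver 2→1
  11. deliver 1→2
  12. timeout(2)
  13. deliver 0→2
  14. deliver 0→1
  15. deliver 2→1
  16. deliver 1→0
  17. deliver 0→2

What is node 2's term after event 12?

after 1 — timeout(0): n0:cand/t1/[-]
after 2 — deliver 0→1: n1:foll/t1/[-]
after 3 — deliver 1→0: n0:lead/t1/[-]
after 4 — propose(0,'w'): n0:lead/t1/[w]
after 5 — deliver 0→1: n1:foll/t1/[w]
after 6 — deliver 1→0: ·
after 7 — timeout(2): n2:cand/t1/[-]
after 8 — deliver 2→0: ·
after 9 — deliver 0→2: ·
after 10 — deliver 2→1: ·
after 11 — deliver 1→2: ·
after 12 — timeout(2): n2:cand/t2/[-]

2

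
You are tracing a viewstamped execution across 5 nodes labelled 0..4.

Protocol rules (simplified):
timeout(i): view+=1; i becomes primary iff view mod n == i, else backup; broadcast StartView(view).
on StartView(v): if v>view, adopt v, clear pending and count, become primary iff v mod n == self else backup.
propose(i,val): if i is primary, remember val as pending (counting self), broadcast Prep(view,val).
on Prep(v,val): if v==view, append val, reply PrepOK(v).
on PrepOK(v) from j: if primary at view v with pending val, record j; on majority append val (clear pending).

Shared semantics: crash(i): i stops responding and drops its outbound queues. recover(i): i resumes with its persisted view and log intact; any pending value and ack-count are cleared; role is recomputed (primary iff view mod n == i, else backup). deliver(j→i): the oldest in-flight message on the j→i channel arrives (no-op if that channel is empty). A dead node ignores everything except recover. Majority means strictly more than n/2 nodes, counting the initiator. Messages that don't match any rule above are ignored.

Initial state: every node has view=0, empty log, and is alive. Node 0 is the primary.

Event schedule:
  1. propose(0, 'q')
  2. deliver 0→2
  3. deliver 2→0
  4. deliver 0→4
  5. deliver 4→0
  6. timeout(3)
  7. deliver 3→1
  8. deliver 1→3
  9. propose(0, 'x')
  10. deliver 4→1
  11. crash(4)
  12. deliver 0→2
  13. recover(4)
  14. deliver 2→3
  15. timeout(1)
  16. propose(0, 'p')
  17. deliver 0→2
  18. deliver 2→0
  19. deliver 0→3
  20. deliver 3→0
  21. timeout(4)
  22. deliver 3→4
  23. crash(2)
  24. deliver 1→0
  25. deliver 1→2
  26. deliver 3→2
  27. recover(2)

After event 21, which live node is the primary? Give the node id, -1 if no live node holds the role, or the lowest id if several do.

-1

step 1 propose(0,'q'): —
step 2 deliver 0→2: 2={back,v=0,log=q}
step 3 deliver 2→0: —
step 4 deliver 0→4: 4={back,v=0,log=q}
step 5 deliver 4→0: 0={prim,v=0,log=q}
step 6 timeout(3): 3={back,v=1,log=-}
step 7 deliver 3→1: 1={prim,v=1,log=-}
step 8 deliver 1→3: —
step 9 propose(0,'x'): —
step 10 deliver 4→1: —
step 11 crash(4): 4={✗back,v=0,log=q}
step 12 deliver 0→2: 2={back,v=0,log=q,x}
step 13 recover(4): 4={back,v=0,log=q}
step 14 deliver 2→3: —
step 15 timeout(1): 1={back,v=2,log=-}
step 16 propose(0,'p'): —
step 17 deliver 0→2: 2={back,v=0,log=q,x,p}
step 18 deliver 2→0: —
step 19 deliver 0→3: —
step 20 deliver 3→0: 0={back,v=1,log=q}
step 21 timeout(4): 4={back,v=1,log=q}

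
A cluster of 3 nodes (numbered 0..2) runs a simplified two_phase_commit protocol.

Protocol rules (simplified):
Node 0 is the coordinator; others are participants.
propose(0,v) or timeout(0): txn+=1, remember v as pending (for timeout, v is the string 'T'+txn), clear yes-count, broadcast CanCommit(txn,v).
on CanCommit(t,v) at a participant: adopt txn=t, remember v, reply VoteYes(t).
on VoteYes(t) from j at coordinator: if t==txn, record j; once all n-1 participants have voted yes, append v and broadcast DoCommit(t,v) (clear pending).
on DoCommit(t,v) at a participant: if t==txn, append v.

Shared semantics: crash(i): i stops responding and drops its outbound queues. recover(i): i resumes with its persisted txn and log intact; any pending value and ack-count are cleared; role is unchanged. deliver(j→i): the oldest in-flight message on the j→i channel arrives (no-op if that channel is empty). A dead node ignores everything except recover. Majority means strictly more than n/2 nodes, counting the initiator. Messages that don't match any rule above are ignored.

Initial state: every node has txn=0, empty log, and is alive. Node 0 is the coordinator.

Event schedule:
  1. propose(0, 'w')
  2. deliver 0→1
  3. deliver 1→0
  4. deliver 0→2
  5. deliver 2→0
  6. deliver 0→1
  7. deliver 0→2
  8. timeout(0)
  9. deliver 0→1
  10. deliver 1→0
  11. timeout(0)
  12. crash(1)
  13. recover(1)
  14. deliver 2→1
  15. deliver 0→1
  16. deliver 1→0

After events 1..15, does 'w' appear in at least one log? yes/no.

after 1 — propose(0,'w'): n0:coor/t1/[-]
after 2 — deliver 0→1: n1:part/t1/[-]
after 3 — deliver 1→0: ·
after 4 — deliver 0→2: n2:part/t1/[-]
after 5 — deliver 2→0: n0:coor/t1/[w]
after 6 — deliver 0→1: n1:part/t1/[w]
after 7 — deliver 0→2: n2:part/t1/[w]
after 8 — timeout(0): n0:coor/t2/[w]
after 9 — deliver 0→1: n1:part/t2/[w]
after 10 — deliver 1→0: ·
after 11 — timeout(0): n0:coor/t3/[w]
after 12 — crash(1): n1:✗part/t2/[w]
after 13 — recover(1): n1:part/t2/[w]
after 14 — deliver 2→1: ·
after 15 — deliver 0→1: n1:part/t3/[w]

yes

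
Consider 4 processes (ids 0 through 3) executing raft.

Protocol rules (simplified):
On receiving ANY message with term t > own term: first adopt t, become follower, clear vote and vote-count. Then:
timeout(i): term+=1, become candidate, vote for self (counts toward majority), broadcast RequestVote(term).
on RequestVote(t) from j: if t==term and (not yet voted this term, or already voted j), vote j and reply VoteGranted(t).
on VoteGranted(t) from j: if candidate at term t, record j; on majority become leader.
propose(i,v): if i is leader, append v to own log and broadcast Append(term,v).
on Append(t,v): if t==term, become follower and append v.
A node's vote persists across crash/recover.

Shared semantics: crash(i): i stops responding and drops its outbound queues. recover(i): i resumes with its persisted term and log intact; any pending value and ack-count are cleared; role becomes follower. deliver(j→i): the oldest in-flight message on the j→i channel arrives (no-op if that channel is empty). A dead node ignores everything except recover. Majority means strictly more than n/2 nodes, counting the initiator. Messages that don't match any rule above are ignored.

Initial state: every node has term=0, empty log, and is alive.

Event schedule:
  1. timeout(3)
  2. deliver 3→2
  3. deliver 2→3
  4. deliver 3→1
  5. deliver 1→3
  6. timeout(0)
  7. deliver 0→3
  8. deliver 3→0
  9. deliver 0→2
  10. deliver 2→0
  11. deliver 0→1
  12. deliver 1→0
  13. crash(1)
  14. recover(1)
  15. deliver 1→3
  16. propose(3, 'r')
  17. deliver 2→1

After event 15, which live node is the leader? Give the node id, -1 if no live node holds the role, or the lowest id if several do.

e1 timeout(3): 3[cand,t=1,-]
e2 deliver 3→2: 2[foll,t=1,-]
e3 deliver 2→3: ·
e4 deliver 3→1: 1[foll,t=1,-]
e5 deliver 1→3: 3[lead,t=1,-]
e6 timeout(0): 0[cand,t=1,-]
e7 deliver 0→3: ·
e8 deliver 3→0: ·
e9 deliver 0→2: ·
e10 deliver 2→0: ·
e11 deliver 0→1: ·
e12 deliver 1→0: ·
e13 crash(1): 1[✗foll,t=1,-]
e14 recover(1): 1[foll,t=1,-]
e15 deliver 1→3: ·

3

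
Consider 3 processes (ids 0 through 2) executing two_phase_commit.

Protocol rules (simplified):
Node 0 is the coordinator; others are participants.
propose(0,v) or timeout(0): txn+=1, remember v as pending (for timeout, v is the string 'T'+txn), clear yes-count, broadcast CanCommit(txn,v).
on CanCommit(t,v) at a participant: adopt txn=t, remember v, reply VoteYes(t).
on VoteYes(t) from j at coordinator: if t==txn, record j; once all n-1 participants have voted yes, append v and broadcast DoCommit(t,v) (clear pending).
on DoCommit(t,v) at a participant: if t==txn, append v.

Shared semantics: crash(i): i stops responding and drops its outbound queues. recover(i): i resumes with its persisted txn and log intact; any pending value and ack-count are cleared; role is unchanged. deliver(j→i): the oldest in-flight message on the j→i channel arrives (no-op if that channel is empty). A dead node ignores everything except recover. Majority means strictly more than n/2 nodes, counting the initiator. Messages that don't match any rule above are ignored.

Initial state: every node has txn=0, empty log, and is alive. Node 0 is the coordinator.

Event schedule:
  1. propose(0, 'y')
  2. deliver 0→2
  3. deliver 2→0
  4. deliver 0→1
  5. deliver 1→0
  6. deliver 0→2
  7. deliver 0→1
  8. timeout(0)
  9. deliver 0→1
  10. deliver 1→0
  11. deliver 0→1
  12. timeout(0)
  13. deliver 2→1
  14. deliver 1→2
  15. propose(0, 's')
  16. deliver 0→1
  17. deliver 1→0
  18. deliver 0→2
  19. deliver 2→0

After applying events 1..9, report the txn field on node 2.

e1 propose(0,'y'): 0[coor,t=1,-]
e2 deliver 0→2: 2[part,t=1,-]
e3 deliver 2→0: ·
e4 deliver 0→1: 1[part,t=1,-]
e5 deliver 1→0: 0[coor,t=1,y]
e6 deliver 0→2: 2[part,t=1,y]
e7 deliver 0→1: 1[part,t=1,y]
e8 timeout(0): 0[coor,t=2,y]
e9 deliver 0→1: 1[part,t=2,y]

1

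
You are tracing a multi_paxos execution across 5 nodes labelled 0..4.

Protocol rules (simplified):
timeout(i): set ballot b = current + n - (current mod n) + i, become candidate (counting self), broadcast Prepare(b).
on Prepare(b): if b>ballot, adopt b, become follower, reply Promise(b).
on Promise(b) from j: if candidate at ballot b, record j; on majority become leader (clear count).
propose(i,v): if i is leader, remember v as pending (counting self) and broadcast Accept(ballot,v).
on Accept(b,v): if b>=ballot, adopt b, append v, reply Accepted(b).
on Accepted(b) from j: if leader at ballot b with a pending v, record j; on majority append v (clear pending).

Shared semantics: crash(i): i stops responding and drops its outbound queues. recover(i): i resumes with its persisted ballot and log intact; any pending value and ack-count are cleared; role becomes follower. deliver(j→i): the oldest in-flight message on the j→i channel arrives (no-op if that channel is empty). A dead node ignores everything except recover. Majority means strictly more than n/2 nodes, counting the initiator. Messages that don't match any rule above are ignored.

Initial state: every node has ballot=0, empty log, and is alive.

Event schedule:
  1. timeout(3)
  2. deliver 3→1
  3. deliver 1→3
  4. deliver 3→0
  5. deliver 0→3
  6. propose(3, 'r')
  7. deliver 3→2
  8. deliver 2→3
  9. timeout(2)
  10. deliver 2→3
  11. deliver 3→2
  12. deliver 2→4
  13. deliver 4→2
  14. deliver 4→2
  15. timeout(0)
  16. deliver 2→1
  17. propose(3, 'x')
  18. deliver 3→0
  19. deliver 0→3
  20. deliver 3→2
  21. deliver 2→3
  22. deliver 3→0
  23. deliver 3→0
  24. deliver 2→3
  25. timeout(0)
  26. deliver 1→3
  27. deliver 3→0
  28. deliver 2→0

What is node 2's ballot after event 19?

e1 timeout(3): 3[cand,b=8,-]
e2 deliver 3→1: 1[foll,b=8,-]
e3 deliver 1→3: ·
e4 deliver 3→0: 0[foll,b=8,-]
e5 deliver 0→3: 3[lead,b=8,-]
e6 propose(3,'r'): ·
e7 deliver 3→2: 2[foll,b=8,-]
e8 deliver 2→3: ·
e9 timeout(2): 2[cand,b=12,-]
e10 deliver 2→3: 3[foll,b=12,-]
e11 deliver 3→2: ·
e12 deliver 2→4: 4[foll,b=12,-]
e13 deliver 4→2: ·
e14 deliver 4→2: ·
e15 timeout(0): 0[cand,b=10,-]
e16 deliver 2→1: 1[foll,b=12,-]
e17 propose(3,'x'): ·
e18 deliver 3→0: ·
e19 deliver 0→3: ·

12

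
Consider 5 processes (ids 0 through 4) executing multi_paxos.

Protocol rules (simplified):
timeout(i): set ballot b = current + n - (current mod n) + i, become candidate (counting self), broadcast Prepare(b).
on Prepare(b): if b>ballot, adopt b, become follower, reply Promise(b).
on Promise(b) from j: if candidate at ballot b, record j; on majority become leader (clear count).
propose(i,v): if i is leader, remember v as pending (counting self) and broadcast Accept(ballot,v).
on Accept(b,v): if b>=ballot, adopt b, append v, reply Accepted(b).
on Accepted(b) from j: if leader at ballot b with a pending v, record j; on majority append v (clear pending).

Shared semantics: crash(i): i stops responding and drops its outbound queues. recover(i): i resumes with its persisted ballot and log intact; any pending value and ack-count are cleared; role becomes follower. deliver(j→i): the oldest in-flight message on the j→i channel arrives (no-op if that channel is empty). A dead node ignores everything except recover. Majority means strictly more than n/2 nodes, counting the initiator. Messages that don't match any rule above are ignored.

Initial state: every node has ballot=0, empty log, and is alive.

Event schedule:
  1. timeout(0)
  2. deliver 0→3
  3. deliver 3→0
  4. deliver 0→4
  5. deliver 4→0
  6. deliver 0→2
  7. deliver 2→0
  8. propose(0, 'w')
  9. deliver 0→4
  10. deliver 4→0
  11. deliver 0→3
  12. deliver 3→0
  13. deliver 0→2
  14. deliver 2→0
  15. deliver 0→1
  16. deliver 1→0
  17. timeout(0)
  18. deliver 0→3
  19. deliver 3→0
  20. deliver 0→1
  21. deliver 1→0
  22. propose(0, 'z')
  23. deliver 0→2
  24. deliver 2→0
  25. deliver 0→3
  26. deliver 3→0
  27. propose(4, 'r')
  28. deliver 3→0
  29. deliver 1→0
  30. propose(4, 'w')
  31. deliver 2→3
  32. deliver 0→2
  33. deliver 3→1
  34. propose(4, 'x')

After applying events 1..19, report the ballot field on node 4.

5

[1] timeout(0) → N0(cand b5 [-])
[2] deliver 0→3 → N3(foll b5 [-])
[3] deliver 3→0 → ∅
[4] deliver 0→4 → N4(foll b5 [-])
[5] deliver 4→0 → N0(lead b5 [-])
[6] deliver 0→2 → N2(foll b5 [-])
[7] deliver 2→0 → ∅
[8] propose(0,'w') → ∅
[9] deliver 0→4 → N4(foll b5 [w])
[10] deliver 4→0 → ∅
[11] deliver 0→3 → N3(foll b5 [w])
[12] deliver 3→0 → N0(lead b5 [w])
[13] deliver 0→2 → N2(foll b5 [w])
[14] deliver 2→0 → ∅
[15] deliver 0→1 → N1(foll b5 [-])
[16] deliver 1→0 → ∅
[17] timeout(0) → N0(cand b10 [w])
[18] deliver 0→3 → N3(foll b10 [w])
[19] deliver 3→0 → ∅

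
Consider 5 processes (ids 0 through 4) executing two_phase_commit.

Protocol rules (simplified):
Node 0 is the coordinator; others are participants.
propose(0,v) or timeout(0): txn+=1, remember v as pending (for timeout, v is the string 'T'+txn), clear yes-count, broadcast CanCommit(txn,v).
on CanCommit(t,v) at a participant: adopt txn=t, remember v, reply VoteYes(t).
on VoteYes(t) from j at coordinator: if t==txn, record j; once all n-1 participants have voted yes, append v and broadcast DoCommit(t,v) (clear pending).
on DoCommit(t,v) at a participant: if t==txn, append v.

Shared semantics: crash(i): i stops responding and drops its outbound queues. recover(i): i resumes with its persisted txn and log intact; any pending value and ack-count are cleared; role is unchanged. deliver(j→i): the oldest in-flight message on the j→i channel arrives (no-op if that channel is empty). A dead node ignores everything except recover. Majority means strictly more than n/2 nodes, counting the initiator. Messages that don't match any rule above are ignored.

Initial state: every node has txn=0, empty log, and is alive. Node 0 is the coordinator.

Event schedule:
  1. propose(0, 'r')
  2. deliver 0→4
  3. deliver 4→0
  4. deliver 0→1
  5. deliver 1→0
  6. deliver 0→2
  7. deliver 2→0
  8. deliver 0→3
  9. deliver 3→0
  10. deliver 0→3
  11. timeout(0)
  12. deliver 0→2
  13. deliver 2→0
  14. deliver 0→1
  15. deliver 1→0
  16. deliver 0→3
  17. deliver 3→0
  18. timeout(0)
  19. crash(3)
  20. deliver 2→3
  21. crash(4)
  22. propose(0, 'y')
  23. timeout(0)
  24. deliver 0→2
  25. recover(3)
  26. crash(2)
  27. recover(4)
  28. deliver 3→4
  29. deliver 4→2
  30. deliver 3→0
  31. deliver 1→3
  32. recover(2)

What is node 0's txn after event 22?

4

step 1 propose(0,'r'): 0={coor,t=1,log=-}
step 2 deliver 0→4: 4={part,t=1,log=-}
step 3 deliver 4→0: —
step 4 deliver 0→1: 1={part,t=1,log=-}
step 5 deliver 1→0: —
step 6 deliver 0→2: 2={part,t=1,log=-}
step 7 deliver 2→0: —
step 8 deliver 0→3: 3={part,t=1,log=-}
step 9 deliver 3→0: 0={coor,t=1,log=r}
step 10 deliver 0→3: 3={part,t=1,log=r}
step 11 timeout(0): 0={coor,t=2,log=r}
step 12 deliver 0→2: 2={part,t=1,log=r}
step 13 deliver 2→0: —
step 14 deliver 0→1: 1={part,t=1,log=r}
step 15 deliver 1→0: —
step 16 deliver 0→3: 3={part,t=2,log=r}
step 17 deliver 3→0: —
step 18 timeout(0): 0={coor,t=3,log=r}
step 19 crash(3): 3={✗part,t=2,log=r}
step 20 deliver 2→3: —
step 21 crash(4): 4={✗part,t=1,log=-}
step 22 propose(0,'y'): 0={coor,t=4,log=r}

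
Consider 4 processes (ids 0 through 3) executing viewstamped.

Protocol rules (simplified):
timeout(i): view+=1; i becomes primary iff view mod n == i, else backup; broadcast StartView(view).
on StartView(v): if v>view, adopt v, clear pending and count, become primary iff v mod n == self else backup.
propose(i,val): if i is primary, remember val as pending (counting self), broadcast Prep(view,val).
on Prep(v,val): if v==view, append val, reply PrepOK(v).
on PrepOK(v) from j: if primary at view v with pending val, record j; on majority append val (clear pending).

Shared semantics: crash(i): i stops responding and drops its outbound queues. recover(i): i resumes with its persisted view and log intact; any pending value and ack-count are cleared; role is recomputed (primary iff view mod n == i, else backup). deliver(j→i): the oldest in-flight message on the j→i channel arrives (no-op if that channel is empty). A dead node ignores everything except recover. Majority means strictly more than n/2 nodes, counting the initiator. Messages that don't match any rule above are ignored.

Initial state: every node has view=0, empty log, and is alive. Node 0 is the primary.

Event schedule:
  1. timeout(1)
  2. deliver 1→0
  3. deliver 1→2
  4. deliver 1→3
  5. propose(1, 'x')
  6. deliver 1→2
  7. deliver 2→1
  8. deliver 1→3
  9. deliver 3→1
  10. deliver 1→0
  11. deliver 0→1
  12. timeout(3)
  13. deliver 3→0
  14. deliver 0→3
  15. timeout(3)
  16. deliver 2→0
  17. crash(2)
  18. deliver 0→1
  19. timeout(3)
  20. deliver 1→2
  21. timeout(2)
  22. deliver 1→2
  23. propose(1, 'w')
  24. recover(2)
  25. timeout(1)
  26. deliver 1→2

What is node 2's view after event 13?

1

after 1 — timeout(1): n1:prim/v1/[-]
after 2 — deliver 1→0: n0:back/v1/[-]
after 3 — deliver 1→2: n2:back/v1/[-]
after 4 — deliver 1→3: n3:back/v1/[-]
after 5 — propose(1,'x'): ·
after 6 — deliver 1→2: n2:back/v1/[x]
after 7 — deliver 2→1: ·
after 8 — deliver 1→3: n3:back/v1/[x]
after 9 — deliver 3→1: n1:prim/v1/[x]
after 10 — deliver 1→0: n0:back/v1/[x]
after 11 — deliver 0→1: ·
after 12 — timeout(3): n3:back/v2/[x]
after 13 — deliver 3→0: n0:back/v2/[x]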